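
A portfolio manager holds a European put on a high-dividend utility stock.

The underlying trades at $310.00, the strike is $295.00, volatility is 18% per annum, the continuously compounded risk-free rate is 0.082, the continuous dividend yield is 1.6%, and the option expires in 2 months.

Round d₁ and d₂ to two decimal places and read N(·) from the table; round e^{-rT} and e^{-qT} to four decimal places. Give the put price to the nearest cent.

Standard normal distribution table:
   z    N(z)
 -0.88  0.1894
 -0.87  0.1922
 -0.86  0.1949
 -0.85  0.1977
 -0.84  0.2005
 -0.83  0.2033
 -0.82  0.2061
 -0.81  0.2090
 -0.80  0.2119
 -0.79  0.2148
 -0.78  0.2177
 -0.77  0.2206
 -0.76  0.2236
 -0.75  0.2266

$2.25

σ√T = 0.18 × 0.4082 = 0.0735
ln(S/K) + (r − q + σ²/2)T = ln(310/295) + (0.082 − 0.016 + 0.18²/2)·0.1667 = 0.0496 + 0.0137 = 0.0633
d₁ = 0.0633 / 0.0735 = 0.8614 which rounds to 0.86
d₂ = d₁ − σ√T = 0.8614 − 0.0735 = 0.7879 which rounds to 0.79
exp(−qT) = exp(−0.016·0.1667) = 0.9973;  exp(−rT) = exp(−0.082·0.1667) = 0.9864
P = 295·0.9864·N(-0.79) − 310·0.9973·N(-0.86) = 295·0.9864·0.2148 − 310·0.9973·0.1949 = 62.5042 − 60.2559 = 2.2484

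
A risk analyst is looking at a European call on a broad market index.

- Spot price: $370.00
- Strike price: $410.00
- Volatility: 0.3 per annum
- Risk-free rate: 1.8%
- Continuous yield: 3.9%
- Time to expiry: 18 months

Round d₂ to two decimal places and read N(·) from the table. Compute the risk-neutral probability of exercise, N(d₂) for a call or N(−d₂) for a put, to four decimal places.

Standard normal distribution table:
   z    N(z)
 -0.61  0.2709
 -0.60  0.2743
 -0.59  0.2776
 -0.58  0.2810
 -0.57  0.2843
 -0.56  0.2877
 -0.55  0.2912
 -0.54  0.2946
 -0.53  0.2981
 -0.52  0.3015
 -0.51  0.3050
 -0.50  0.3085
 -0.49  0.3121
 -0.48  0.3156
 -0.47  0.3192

0.2912

σ√T = 0.3 × 1.2247 = 0.3674
d₁ = [ln(370/410) + (0.018 − 0.039 + ½·0.3²)·1.5] / (σ√T) = (-0.1027 + 0.0360) / 0.3674 = -0.1814 ⇒ -0.18
d₂ = -0.1814 − 0.3674 = -0.5488 ⇒ -0.55
Risk-neutral Pr[S_T > K] = N(d₂) = N(-0.55) = 0.2912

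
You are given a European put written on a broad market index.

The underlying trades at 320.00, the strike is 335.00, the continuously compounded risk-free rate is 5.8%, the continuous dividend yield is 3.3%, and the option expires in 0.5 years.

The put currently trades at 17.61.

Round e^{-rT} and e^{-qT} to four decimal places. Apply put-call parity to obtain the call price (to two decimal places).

e^(−qT) = e^(−0.033·0.5) = 0.9836;  e^(−rT) = e^(−0.058·0.5) = 0.9714
Put-call parity: C − P = S·e^(−qT) − K·e^(−rT) = 320·0.9836 − 335·0.9714 = 314.7520 − 325.4190 = -10.6670
C = P + (C − P) = 17.61 + (-10.6670) = 6.9430

6.94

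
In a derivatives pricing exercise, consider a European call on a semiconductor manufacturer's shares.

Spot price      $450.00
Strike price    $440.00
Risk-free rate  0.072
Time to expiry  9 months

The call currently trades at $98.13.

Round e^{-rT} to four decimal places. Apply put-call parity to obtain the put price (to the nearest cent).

exp(−rT) = exp(−0.072·0.75) = 0.9474
Put-call parity: C − P = S − K·e^(−rT) = 450 − 440·0.9474 = 450 − 416.8560 = 33.1440
P = C − (C − P) = 98.13 − (33.1440) = 64.9860

$64.99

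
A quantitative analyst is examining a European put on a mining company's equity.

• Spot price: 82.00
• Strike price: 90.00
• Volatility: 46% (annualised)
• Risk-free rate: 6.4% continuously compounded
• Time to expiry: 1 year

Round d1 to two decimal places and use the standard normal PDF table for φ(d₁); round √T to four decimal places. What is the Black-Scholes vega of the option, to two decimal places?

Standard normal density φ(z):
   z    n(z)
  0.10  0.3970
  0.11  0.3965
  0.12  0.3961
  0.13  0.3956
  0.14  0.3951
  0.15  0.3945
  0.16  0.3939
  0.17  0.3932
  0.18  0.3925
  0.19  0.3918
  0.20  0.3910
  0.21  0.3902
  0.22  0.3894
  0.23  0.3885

σ√T = 0.46·√1 = 0.4600
d₁ = [ln(82/90) + (0.064 + 0.46²/2)·1] / 0.4600 = [-0.0931 + 0.1698] / 0.4600 = 0.1668 ⇒ 0.17
√T = √1 = 1.0000
φ(d₁) = φ(0.17) = 0.3932
vega = S·φ(d₁)·√T = 82·0.3932·1.0000 = 32.2424

32.24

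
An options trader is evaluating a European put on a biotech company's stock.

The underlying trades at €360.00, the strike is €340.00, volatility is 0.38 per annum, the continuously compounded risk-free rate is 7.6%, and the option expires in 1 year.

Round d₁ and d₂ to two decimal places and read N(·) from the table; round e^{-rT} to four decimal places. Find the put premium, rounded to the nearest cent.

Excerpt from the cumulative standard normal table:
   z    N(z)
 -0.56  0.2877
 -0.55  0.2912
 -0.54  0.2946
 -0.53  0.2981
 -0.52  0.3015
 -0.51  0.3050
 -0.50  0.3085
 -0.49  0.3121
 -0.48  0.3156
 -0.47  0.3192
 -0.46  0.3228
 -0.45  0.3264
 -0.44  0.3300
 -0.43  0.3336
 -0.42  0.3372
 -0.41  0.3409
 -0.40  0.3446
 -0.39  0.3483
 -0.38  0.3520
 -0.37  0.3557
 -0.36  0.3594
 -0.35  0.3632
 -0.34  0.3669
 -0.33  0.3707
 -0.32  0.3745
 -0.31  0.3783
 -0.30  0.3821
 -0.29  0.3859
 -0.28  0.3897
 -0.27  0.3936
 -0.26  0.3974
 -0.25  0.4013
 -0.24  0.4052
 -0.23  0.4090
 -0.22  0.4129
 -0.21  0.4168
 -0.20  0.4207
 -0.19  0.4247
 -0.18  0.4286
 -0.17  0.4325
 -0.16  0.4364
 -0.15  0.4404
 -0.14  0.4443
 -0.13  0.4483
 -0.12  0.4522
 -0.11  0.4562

σ√T = 0.38 × 1.0000 = 0.3800
ln(S/K) + (r + σ²/2)T = ln(360/340) + (0.076 + 0.38²/2)·1 = 0.0572 + 0.1482 = 0.2054
d₁ = 0.2054 / 0.3800 = 0.5404 ≈ 0.54
d₂ = d₁ − σ√T = 0.5404 − 0.3800 = 0.1604 ≈ 0.16
exp(−rT) = exp(−0.076·1) = 0.9268
N(−d₂) = N(-0.16) = 0.4364;  N(−d₁) = N(-0.54) = 0.2946
P = 340·0.9268·0.4364 − 360·0.2946 = 137.5149 − 106.0560 = 31.4589

€31.46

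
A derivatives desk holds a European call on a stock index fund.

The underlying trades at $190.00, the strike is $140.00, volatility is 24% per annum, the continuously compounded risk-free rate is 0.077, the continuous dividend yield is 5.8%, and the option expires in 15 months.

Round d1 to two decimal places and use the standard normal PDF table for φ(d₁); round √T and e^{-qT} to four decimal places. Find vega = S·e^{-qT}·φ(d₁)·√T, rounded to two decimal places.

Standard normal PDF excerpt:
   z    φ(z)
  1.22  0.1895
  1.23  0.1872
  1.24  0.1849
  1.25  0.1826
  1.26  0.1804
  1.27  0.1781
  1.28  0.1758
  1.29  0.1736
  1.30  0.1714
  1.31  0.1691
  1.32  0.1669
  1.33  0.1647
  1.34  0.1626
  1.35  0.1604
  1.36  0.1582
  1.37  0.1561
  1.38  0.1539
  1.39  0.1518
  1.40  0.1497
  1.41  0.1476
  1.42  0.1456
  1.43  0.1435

31.26

σ√T = 0.24·√1.25 = 0.2683
ln(S/K) + (r − q + σ²/2)T = ln(190/140) + (0.077 − 0.058 + 0.24²/2)·1.25 = 0.3054 + 0.0597 = 0.3651
d₁ = 0.3651 / 0.2683 = 1.3608 which rounds to 1.36
√T = √1.25 = 1.1180
φ(d₁) = φ(1.36) = 0.1582
exp(−qT) = exp(−0.058·1.25) = 0.9301
vega = S·exp(−qT)·φ(d₁)·√T = 190·0.9301·0.1582·1.1180 = 31.2559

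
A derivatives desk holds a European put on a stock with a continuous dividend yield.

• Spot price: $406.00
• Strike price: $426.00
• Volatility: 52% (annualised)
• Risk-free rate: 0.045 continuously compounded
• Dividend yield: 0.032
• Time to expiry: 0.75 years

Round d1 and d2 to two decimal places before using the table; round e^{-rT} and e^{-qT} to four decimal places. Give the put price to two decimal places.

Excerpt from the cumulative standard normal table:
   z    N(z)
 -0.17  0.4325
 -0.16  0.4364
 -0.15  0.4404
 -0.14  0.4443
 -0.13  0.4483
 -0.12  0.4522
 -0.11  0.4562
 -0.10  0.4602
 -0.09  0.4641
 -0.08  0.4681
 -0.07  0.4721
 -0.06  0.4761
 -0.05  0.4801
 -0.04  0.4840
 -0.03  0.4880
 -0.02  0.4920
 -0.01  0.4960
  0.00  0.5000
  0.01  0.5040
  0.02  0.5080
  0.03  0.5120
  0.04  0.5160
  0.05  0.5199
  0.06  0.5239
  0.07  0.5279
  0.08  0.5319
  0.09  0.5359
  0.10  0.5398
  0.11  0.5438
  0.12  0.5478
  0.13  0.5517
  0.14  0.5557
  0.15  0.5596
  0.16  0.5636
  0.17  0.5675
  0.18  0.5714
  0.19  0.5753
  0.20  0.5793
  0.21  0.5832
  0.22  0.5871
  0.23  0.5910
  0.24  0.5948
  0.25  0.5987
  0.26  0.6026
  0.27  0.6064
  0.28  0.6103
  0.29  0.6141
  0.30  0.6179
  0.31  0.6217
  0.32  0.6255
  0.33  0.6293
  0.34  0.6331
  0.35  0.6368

σ√T = 0.52 × 0.8660 = 0.4503
d₁ = [ln(406/426) + (0.045 − 0.032 + 0.52²/2)·0.75] / 0.4503 = [-0.0481 + 0.1111] / 0.4503 = 0.1400 → 0.14
d₂ = d₁ − σ√T = 0.1400 − 0.4503 = -0.3103 → -0.31
e^(−qT) = e^(−0.032·0.75) = 0.9763;  e^(−rT) = e^(−0.045·0.75) = 0.9668
N(−d₂) = N(0.31) = 0.6217;  N(−d₁) = N(-0.14) = 0.4443
P = 426·0.9668·0.6217 − 406·0.9763·0.4443 = 256.0514 − 176.1107 = 79.9407

$79.94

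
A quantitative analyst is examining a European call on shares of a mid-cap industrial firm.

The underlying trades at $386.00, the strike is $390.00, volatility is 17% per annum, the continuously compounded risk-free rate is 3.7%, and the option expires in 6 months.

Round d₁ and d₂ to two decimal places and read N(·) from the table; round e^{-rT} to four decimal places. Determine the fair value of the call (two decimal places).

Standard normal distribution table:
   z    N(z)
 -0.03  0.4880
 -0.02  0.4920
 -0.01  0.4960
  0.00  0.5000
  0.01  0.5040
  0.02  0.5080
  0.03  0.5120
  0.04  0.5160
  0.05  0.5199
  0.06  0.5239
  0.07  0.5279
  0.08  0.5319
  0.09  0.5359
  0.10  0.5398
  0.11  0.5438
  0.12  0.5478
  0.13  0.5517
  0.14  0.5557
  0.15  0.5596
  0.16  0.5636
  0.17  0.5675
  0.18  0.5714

$19.99

σ√T = 0.17 × 0.7071 = 0.1202
d₁ = [ln(386/390) + (0.037 + 0.17²/2)·0.5] / 0.1202 = [-0.0103 + 0.0257] / 0.1202 = 0.1282 → 0.13
d₂ = d₁ − σ√T = 0.1282 − 0.1202 = 0.0080 → 0.01
e^(−rT) = e^(−0.037·0.5) = 0.9817
N(d₁) = N(0.13) = 0.5517;  N(d₂) = N(0.01) = 0.5040
C = 386·0.5517 − 390·0.9817·0.5040 = 212.9562 − 192.9630 = 19.9932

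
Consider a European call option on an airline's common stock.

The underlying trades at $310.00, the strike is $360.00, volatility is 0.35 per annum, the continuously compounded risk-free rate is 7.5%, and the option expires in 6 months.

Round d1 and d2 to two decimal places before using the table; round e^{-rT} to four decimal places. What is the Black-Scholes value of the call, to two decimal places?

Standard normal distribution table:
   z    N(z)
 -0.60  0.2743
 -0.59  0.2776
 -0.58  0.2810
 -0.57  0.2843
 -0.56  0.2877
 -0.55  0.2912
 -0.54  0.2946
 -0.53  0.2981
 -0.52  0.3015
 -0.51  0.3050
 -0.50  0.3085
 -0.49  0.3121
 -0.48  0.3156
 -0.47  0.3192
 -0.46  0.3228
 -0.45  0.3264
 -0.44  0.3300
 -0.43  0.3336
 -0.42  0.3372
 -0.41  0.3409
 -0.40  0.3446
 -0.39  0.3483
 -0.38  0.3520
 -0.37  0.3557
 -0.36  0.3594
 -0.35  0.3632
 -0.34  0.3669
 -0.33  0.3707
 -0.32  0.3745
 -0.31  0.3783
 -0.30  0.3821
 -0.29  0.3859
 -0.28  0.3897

σ√T = 0.35·√0.5 = 0.2475
d₁ = [ln(310/360) + (0.075 + 0.35²/2)·0.5] / 0.2475 = [-0.1495 + 0.0681] / 0.2475 = -0.3289 which rounds to -0.33
d₂ = d₁ − σ√T = -0.3289 − 0.2475 = -0.5764 which rounds to -0.58
e^(−rT) = e^(−0.075·0.5) = 0.9632
N(d₁) = N(-0.33) = 0.3707;  N(d₂) = N(-0.58) = 0.2810
C = 310·0.3707 − 360·0.9632·0.2810 = 114.9170 − 97.4373 = 17.4797

$17.48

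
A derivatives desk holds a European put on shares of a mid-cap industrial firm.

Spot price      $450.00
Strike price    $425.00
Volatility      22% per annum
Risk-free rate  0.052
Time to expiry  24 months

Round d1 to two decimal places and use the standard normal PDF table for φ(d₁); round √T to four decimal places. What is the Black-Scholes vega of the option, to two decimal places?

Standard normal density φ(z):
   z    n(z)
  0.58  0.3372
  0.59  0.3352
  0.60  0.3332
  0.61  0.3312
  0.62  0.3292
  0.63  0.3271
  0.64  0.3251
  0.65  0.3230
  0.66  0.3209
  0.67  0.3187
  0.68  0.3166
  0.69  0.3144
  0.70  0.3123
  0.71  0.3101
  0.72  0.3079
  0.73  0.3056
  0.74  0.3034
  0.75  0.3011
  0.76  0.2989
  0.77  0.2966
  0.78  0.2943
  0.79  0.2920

202.82

σ√T = 0.22·√2 = 0.3111
d₁ = [ln(450/425) + (0.052 + ½·0.22²)·2] / (σ√T) = (0.0572 + 0.1524) / 0.3111 = 0.6735 which rounds to 0.67
√T = √2 = 1.4142
φ(d₁) = φ(0.67) = 0.3187
vega = S·φ(d₁)·√T = 450·0.3187·1.4142 = 202.8175
(Vega is the same for a European call and put with the same parameters.)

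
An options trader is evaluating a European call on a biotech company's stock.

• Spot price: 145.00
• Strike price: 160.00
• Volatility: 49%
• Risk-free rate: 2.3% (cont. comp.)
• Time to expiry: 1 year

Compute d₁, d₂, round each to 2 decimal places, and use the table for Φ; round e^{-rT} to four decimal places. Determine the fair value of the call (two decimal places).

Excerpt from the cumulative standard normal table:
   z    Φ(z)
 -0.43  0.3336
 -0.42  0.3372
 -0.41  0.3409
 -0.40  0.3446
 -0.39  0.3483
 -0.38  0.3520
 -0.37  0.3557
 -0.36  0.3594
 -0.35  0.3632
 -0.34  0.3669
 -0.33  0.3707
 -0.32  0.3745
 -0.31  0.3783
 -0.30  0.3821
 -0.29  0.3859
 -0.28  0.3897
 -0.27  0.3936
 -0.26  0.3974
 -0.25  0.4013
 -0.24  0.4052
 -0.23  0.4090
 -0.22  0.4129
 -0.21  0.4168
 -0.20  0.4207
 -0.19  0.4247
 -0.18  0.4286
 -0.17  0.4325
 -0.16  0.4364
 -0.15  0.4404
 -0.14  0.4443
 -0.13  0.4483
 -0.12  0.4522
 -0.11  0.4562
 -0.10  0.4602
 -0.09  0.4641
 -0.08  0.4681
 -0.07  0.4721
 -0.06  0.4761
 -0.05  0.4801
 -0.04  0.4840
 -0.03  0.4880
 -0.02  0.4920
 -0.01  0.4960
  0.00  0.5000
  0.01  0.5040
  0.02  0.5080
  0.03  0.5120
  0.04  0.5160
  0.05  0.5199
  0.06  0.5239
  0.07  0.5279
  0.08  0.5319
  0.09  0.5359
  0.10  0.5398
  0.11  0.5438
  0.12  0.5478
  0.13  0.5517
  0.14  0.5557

T = 1;  σ√T = 0.4900
d₁ = [ln(145/160) + (0.023 + 0.49²/2)·1] / 0.4900 = [-0.0984 + 0.1430] / 0.4900 = 0.0910 which rounds to 0.09
d₂ = d₁ − σ√T = 0.0910 − 0.4900 = -0.3990 which rounds to -0.40
exp(−rT) = exp(−0.023·1) = 0.9773
N(d₁) = N(0.09) = 0.5359;  N(d₂) = N(-0.40) = 0.3446
C = 145·0.5359 − 160·0.9773·0.3446 = 77.7055 − 53.8844 = 23.8211

23.82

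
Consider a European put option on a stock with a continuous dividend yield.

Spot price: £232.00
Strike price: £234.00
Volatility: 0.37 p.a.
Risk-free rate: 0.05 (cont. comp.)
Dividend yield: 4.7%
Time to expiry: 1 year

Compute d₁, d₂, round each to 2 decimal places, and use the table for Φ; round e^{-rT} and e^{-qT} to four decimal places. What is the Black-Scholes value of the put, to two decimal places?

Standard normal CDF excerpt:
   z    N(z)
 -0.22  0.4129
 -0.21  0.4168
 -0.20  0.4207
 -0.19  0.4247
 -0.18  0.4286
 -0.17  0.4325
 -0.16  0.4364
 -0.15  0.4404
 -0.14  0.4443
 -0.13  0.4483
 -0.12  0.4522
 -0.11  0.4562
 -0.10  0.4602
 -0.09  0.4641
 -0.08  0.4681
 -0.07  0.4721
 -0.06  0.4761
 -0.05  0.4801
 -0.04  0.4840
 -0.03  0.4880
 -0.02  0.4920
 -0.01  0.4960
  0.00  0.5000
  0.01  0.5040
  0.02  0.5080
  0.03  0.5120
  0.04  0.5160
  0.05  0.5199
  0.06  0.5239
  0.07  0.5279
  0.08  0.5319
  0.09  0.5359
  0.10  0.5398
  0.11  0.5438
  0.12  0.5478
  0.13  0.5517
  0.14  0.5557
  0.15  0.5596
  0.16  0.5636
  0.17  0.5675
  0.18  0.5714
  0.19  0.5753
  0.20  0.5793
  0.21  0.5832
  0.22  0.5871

σ√T = 0.37 × 1.0000 = 0.3700
d₁ = [ln(232/234) + (0.05 − 0.047 + 0.37²/2)·1] / 0.3700 = [-0.0086 + 0.0714] / 0.3700 = 0.1699 ⇒ 0.17
d₂ = d₁ − σ√T = 0.1699 − 0.3700 = -0.2001 ⇒ -0.20
exp(−qT) = exp(−0.047·1) = 0.9541;  exp(−rT) = exp(−0.05·1) = 0.9512
N(−d₂) = N(0.20) = 0.5793;  N(−d₁) = N(-0.17) = 0.4325
P = 234·0.9512·0.5793 − 232·0.9541·0.4325 = 128.9411 − 95.7344 = 33.2067

£33.21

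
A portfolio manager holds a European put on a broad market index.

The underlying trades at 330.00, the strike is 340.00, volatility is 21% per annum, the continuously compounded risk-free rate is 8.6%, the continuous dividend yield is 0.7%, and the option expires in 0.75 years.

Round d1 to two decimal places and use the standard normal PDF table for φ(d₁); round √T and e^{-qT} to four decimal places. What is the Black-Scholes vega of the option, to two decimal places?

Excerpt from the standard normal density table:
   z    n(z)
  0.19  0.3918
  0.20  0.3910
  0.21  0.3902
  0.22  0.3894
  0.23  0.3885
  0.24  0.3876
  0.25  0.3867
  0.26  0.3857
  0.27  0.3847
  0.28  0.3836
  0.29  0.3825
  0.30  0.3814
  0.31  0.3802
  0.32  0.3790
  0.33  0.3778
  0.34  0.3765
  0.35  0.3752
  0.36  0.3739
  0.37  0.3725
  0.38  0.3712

109.94

T = 0.75;  σ√T = 0.1819
ln(S/K) + (r − q + σ²/2)T = ln(330/340) + (0.086 − 0.007 + 0.21²/2)·0.75 = -0.0299 + 0.0758 = 0.0459
d₁ = 0.0459 / 0.1819 = 0.2526 ⇒ 0.25
√T = √0.75 = 0.8660
φ(d₁) = φ(0.25) = 0.3867
exp(−qT) = exp(−0.007·0.75) = 0.9948
vega = S·exp(−qT)·φ(d₁)·√T = 330·0.9948·0.3867·0.8660 = 109.9365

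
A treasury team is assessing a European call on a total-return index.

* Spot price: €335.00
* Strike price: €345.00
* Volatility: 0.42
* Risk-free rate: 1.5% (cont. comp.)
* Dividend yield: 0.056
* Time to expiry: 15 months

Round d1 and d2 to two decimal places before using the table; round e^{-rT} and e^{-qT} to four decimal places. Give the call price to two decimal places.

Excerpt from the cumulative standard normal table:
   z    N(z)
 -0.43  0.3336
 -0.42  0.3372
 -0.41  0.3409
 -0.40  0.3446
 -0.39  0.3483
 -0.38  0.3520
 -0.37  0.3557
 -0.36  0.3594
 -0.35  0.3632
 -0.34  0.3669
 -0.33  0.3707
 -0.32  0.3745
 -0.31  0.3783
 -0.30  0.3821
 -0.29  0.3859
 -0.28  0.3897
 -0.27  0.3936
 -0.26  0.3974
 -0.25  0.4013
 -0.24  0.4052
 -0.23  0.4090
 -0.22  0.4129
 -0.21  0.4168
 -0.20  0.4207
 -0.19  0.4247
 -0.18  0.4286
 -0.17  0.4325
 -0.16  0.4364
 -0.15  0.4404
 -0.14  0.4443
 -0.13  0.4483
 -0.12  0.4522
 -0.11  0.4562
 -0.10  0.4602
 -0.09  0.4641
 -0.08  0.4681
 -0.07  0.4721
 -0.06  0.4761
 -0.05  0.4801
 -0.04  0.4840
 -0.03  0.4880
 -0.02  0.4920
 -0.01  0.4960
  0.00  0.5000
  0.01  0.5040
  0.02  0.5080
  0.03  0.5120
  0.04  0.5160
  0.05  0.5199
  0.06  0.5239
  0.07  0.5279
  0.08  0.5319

€48.22

T = 1.25;  σ√T = 0.4696
d₁ = [ln(335/345) + (0.015 − 0.056 + 0.42²/2)·1.25] / 0.4696 = [-0.0294 + 0.0590] / 0.4696 = 0.0630 ⇒ 0.06
d₂ = d₁ − σ√T = 0.0630 − 0.4696 = -0.4066 ⇒ -0.41
e^(−qT) = e^(−0.056·1.25) = 0.9324;  e^(−rT) = e^(−0.015·1.25) = 0.9814
C = 335·0.9324·N(0.06) − 345·0.9814·N(-0.41) = 335·0.9324·0.5239 − 345·0.9814·0.3409 = 163.6423 − 115.4229 = 48.2193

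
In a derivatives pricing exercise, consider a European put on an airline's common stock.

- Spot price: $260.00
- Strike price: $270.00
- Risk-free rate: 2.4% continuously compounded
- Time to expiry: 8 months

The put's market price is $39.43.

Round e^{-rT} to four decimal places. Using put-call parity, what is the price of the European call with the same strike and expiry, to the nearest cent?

exp(−rT) = exp(−0.024·0.6667) = 0.9841
Put-call parity: C − P = S − K·e^(−rT) = 260 − 270·0.9841 = 260 − 265.7070 = -5.7070
C = P + (C − P) = 39.43 + (-5.7070) = 33.7230

$33.72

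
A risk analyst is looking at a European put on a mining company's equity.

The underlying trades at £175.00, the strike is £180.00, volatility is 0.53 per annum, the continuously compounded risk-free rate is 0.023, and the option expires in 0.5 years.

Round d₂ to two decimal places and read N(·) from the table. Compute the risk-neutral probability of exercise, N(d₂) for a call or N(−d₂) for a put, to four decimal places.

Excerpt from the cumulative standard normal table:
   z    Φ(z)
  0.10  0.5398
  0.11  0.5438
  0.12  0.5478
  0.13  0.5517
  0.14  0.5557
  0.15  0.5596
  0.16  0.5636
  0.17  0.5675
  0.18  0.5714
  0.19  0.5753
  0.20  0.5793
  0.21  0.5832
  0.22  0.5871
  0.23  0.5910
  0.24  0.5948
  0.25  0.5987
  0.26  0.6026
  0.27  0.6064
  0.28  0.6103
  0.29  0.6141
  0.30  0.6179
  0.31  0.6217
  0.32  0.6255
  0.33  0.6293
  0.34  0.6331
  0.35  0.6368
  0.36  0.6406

T = 0.5;  σ√T = 0.3748
ln(S/K) + (r + σ²/2)T = ln(175/180) + (0.023 + 0.53²/2)·0.5 = -0.0282 + 0.0817 = 0.0536
d₁ = 0.0536 / 0.3748 = 0.1429 which rounds to 0.14
d₂ = d₁ − σ√T = 0.1429 − 0.3748 = -0.2319 which rounds to -0.23
Risk-neutral Pr[S_T < K] = N(−d₂) = N(0.23) = 0.5910

0.5910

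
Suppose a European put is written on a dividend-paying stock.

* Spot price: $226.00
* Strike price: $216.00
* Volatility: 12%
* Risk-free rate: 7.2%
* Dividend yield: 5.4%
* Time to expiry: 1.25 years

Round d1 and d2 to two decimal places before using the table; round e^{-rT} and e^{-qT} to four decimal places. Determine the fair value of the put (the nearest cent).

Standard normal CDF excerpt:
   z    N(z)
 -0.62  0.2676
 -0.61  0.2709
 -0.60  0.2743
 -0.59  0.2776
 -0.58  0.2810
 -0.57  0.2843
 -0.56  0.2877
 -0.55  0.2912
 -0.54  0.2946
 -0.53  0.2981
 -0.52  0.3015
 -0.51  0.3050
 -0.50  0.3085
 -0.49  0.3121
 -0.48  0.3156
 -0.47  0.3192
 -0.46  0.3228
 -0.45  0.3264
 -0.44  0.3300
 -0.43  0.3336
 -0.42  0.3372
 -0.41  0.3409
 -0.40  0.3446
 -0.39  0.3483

σ√T = 0.12·√1.25 = 0.1342
d₁ = [ln(226/216) + (0.072 − 0.054 + 0.12²/2)·1.25] / 0.1342 = [0.0453 + 0.0315] / 0.1342 = 0.5721 ≈ 0.57
d₂ = d₁ − σ√T = 0.5721 − 0.1342 = 0.4379 ≈ 0.44
exp(−qT) = exp(−0.054·1.25) = 0.9347;  exp(−rT) = exp(−0.072·1.25) = 0.9139
N(−d₂) = N(-0.44) = 0.3300;  N(−d₁) = N(-0.57) = 0.2843
P = 216·0.9139·0.3300 − 226·0.9347·0.2843 = 65.1428 − 60.0562 = 5.0866

$5.09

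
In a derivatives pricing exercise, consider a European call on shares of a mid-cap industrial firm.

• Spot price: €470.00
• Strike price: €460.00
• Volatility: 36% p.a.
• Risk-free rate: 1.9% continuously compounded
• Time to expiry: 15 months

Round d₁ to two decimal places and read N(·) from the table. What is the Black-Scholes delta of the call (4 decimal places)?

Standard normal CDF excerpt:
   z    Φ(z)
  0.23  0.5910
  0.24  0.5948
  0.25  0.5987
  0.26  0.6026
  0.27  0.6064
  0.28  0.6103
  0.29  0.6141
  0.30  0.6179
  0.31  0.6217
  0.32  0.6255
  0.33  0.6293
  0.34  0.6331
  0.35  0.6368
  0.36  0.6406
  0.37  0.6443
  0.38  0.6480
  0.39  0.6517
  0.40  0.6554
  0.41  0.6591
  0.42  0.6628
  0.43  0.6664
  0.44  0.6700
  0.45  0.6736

0.6217

T = 1.25;  σ√T = 0.4025
d₁ = [ln(470/460) + (0.019 + ½·0.36²)·1.25] / (σ√T) = (0.0215 + 0.1047) / 0.4025 = 0.3137 ≈ 0.31
N(d₁) = N(0.31) = 0.6217
Δ_call = N(d₁) = 0.6217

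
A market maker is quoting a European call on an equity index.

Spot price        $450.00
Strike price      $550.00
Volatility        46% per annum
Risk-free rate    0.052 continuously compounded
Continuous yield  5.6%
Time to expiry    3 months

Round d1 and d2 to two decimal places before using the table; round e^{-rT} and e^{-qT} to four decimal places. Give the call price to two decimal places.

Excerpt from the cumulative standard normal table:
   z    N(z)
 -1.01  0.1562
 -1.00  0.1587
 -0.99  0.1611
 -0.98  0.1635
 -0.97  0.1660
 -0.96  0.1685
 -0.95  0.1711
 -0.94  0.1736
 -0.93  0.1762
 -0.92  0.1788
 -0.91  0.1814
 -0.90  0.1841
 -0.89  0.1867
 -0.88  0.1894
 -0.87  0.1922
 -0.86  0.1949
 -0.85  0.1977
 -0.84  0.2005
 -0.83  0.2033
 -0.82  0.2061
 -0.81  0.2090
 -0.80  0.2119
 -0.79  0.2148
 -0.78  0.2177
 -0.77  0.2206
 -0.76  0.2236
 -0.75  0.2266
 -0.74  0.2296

$11.76

σ√T = 0.46 × 0.5000 = 0.2300
d₁ = [ln(450/550) + (0.052 − 0.056 + 0.46²/2)·0.25] / 0.2300 = [-0.2007 + 0.0255] / 0.2300 = -0.7618 ⇒ -0.76
d₂ = d₁ − σ√T = -0.7618 − 0.2300 = -0.9918 ⇒ -0.99
exp(−qT) = exp(−0.056·0.25) = 0.9861;  exp(−rT) = exp(−0.052·0.25) = 0.9871
N(d₁) = N(-0.76) = 0.2236;  N(d₂) = N(-0.99) = 0.1611
C = 450·0.9861·0.2236 − 550·0.9871·0.1611 = 99.2214 − 87.4620 = 11.7594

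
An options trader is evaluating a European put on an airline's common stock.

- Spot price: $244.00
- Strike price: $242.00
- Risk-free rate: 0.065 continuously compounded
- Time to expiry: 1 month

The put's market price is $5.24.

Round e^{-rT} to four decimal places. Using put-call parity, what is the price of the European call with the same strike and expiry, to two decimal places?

$8.55

exp(−rT) = exp(−0.065·0.08333) = 0.9946
Put-call parity: C − P = S − K·e^(−rT) = 244 − 242·0.9946 = 244 − 240.6932 = 3.3068
C = P + (C − P) = 5.24 + (3.3068) = 8.5468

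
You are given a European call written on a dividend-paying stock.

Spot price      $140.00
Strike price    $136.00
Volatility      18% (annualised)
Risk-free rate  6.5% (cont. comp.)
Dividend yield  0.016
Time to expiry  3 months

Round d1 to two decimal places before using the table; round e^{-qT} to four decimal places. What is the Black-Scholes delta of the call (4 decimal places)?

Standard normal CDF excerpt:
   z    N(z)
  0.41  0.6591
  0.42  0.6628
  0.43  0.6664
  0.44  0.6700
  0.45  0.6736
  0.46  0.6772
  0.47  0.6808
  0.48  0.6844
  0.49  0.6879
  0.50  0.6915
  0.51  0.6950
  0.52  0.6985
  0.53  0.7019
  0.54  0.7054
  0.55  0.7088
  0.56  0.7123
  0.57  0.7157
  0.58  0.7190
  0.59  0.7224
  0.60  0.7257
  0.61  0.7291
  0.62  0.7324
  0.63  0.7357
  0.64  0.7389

σ√T = 0.18 × 0.5000 = 0.0900
ln(S/K) + (r − q + σ²/2)T = ln(140/136) + (0.065 − 0.016 + 0.18²/2)·0.25 = 0.0290 + 0.0163 = 0.0453
d₁ = 0.0453 / 0.0900 = 0.5032 ≈ 0.50
N(d₁) = N(0.50) = 0.6915
Δ_call = exp(−qT)·N(d₁) = 0.9960·0.6915 = 0.6887

0.6887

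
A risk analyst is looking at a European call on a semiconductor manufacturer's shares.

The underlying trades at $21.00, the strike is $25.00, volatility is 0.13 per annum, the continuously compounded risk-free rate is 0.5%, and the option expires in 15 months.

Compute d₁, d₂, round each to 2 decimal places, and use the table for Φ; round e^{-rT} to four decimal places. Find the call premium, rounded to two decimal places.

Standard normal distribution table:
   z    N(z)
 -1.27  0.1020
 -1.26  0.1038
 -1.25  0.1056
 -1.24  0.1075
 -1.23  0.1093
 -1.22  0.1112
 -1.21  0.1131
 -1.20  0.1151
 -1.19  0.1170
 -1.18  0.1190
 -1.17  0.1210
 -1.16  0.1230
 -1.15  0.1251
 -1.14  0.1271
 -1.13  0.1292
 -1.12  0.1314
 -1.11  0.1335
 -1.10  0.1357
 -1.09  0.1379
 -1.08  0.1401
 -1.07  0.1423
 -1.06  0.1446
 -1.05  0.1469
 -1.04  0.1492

$0.23

T = 1.25;  σ√T = 0.1453
d₁ = [ln(21/25) + (0.005 + 0.13²/2)·1.25] / 0.1453 = [-0.1744 + 0.0168] / 0.1453 = -1.0839 which rounds to -1.08
d₂ = d₁ − σ√T = -1.0839 − 0.1453 = -1.2293 which rounds to -1.23
e^(−rT) = e^(−0.005·1.25) = 0.9938
C = 21·N(-1.08) − 25·0.9938·N(-1.23) = 21·0.1401 − 25·0.9938·0.1093 = 2.9421 − 2.7156 = 0.2265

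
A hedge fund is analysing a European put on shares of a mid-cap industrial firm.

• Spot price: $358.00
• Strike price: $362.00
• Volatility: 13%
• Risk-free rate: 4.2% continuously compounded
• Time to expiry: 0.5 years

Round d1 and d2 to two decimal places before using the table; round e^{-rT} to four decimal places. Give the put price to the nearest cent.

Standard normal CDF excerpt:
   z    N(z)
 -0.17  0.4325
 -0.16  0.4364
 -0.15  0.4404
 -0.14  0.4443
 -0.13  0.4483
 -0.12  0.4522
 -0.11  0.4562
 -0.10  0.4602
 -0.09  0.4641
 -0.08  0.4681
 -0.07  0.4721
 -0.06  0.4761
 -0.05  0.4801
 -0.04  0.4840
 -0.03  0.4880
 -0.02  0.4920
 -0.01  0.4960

σ√T = 0.13·√0.5 = 0.0919
ln(S/K) + (r + σ²/2)T = ln(358/362) + (0.042 + 0.13²/2)·0.5 = -0.0111 + 0.0252 = 0.0141
d₁ = 0.0141 / 0.0919 = 0.1535 → 0.15
d₂ = d₁ − σ√T = 0.1535 − 0.0919 = 0.0616 → 0.06
exp(−rT) = exp(−0.042·0.5) = 0.9792
N(−d₂) = N(-0.06) = 0.4761;  N(−d₁) = N(-0.15) = 0.4404
P = 362·0.9792·0.4761 − 358·0.4404 = 168.7634 − 157.6632 = 11.1002

$11.10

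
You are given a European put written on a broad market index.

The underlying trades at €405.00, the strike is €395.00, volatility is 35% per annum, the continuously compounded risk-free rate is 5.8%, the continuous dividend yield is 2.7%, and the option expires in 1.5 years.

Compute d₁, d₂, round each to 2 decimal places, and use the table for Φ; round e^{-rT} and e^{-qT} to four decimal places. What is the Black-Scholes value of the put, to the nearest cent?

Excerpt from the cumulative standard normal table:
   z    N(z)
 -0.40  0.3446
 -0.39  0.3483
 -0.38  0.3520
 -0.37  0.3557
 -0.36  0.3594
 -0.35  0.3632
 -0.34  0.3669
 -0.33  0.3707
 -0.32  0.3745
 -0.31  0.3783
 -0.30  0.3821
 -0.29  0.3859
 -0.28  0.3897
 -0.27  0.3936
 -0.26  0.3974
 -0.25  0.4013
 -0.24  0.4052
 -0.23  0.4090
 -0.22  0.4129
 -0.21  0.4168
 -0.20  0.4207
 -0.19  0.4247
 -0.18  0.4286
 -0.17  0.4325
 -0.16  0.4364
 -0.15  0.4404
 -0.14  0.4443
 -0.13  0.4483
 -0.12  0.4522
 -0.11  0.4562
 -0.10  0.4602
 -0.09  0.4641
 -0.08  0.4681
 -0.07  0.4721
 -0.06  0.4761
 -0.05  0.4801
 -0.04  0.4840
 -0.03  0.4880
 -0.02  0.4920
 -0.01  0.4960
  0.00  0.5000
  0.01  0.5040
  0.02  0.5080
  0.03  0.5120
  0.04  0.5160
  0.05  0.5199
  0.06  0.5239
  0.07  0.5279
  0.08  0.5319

€51.35

σ√T = 0.35·√1.5 = 0.4287
d₁ = [ln(405/395) + (0.058 − 0.027 + ½·0.35²)·1.5] / (σ√T) = (0.0250 + 0.1384) / 0.4287 = 0.3811 ⇒ 0.38
d₂ = 0.3811 − 0.4287 = -0.0475 ⇒ -0.05
e^(−qT) = e^(−0.027·1.5) = 0.9603;  e^(−rT) = e^(−0.058·1.5) = 0.9167
N(−d₂) = N(0.05) = 0.5199;  N(−d₁) = N(-0.38) = 0.3520
P = 395·0.9167·0.5199 − 405·0.9603·0.3520 = 188.2540 − 136.9004 = 51.3536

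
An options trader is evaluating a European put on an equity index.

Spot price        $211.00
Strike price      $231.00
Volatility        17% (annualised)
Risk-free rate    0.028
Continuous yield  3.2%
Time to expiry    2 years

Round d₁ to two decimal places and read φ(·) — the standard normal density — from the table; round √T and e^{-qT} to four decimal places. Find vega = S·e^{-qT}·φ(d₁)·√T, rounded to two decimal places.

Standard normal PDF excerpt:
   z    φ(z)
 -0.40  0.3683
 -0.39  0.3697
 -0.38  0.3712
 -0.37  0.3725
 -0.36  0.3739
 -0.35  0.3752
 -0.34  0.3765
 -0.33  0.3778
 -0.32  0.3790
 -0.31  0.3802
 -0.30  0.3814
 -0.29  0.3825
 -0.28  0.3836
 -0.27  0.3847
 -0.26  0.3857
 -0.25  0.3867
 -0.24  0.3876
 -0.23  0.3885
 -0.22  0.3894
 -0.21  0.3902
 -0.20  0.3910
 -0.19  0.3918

T = 2;  σ√T = 0.2404
d₁ = [ln(211/231) + (0.028 − 0.032 + ½·0.17²)·2] / (σ√T) = (-0.0906 + 0.0209) / 0.2404 = -0.2897 → -0.29
√T = √2 = 1.4142
φ(d₁) = φ(-0.29) = 0.3825
e^(−qT) = e^(−0.032·2) = 0.9380
vega = S·e^(−qT)·φ(d₁)·√T = 211·0.9380·0.3825·1.4142 = 107.0601

107.06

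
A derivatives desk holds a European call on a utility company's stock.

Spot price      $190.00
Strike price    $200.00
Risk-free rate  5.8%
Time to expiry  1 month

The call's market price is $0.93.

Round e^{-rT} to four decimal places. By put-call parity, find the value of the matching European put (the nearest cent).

exp(−rT) = exp(−0.058·0.08333) = 0.9952
Put-call parity: C − P = S − K·e^(−rT) = 190 − 200·0.9952 = 190 − 199.0400 = -9.0400
P = C − (C − P) = 0.93 − (-9.0400) = 9.9700

$9.97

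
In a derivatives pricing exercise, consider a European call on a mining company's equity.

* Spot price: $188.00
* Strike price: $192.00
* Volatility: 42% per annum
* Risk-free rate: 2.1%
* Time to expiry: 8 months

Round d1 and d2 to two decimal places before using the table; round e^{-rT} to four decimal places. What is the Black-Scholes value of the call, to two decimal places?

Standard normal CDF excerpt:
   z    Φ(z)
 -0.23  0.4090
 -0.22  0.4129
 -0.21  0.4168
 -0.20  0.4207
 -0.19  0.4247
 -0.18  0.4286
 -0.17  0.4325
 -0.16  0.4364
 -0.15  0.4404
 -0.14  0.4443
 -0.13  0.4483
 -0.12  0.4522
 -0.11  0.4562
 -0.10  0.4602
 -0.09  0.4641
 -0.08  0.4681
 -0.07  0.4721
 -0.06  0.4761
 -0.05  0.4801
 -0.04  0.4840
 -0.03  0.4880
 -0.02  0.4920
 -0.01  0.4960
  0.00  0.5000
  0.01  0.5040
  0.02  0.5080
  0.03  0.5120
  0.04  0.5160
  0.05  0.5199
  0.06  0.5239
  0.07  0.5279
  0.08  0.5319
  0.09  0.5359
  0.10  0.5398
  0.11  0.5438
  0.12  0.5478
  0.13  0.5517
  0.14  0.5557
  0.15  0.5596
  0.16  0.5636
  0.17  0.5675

T = 0.6667;  σ√T = 0.3429
d₁ = [ln(188/192) + (0.021 + 0.42²/2)·0.6667] / 0.3429 = [-0.0211 + 0.0728] / 0.3429 = 0.1509 ≈ 0.15
d₂ = d₁ − σ√T = 0.1509 − 0.3429 = -0.1920 ≈ -0.19
exp(−rT) = exp(−0.021·0.6667) = 0.9861
N(d₁) = N(0.15) = 0.5596;  N(d₂) = N(-0.19) = 0.4247
C = 188·0.5596 − 192·0.9861·0.4247 = 105.2048 − 80.4090 = 24.7958

$24.80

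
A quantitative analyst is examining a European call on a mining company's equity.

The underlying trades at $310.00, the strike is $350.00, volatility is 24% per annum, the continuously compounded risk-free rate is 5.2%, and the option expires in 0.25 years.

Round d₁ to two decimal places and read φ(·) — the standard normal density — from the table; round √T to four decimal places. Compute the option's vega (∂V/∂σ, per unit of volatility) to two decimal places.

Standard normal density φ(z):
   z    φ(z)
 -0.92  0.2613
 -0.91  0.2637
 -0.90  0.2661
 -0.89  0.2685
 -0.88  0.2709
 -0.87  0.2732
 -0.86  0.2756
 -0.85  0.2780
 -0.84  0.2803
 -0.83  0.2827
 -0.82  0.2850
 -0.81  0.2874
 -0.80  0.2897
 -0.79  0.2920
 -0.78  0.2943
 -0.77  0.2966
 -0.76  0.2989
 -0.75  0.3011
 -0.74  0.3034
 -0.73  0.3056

σ√T = 0.24·√0.25 = 0.1200
d₁ = [ln(310/350) + (0.052 + 0.24²/2)·0.25] / 0.1200 = [-0.1214 + 0.0202] / 0.1200 = -0.8430 ⇒ -0.84
√T = √0.25 = 0.5000
φ(d₁) = φ(-0.84) = 0.2803
vega = S·φ(d₁)·√T = 310·0.2803·0.5000 = 43.4465
(Call and put vega coincide under Black-Scholes.)

43.45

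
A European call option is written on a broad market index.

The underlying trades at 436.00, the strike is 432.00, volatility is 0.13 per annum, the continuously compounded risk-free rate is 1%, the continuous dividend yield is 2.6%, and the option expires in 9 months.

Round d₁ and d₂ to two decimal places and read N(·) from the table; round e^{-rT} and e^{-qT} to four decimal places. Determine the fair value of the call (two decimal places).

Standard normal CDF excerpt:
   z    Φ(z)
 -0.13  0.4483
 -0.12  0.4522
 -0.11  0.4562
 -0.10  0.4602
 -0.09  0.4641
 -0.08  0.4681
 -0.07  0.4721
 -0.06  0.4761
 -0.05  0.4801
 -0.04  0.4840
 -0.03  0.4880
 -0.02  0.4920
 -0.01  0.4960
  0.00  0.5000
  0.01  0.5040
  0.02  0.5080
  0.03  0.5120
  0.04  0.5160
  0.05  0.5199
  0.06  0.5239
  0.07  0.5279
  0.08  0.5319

18.22

T = 0.75;  σ√T = 0.1126
d₁ = [ln(436/432) + (0.01 − 0.026 + ½·0.13²)·0.75] / (σ√T) = (0.0092 − 0.0057) / 0.1126 = 0.0316 ≈ 0.03
d₂ = 0.0316 − 0.1126 = -0.0810 ≈ -0.08
exp(−qT) = exp(−0.026·0.75) = 0.9807;  exp(−rT) = exp(−0.01·0.75) = 0.9925
N(d₁) = N(0.03) = 0.5120;  N(d₂) = N(-0.08) = 0.4681
C = 436·0.9807·0.5120 − 432·0.9925·0.4681 = 218.9236 − 200.7026 = 18.2211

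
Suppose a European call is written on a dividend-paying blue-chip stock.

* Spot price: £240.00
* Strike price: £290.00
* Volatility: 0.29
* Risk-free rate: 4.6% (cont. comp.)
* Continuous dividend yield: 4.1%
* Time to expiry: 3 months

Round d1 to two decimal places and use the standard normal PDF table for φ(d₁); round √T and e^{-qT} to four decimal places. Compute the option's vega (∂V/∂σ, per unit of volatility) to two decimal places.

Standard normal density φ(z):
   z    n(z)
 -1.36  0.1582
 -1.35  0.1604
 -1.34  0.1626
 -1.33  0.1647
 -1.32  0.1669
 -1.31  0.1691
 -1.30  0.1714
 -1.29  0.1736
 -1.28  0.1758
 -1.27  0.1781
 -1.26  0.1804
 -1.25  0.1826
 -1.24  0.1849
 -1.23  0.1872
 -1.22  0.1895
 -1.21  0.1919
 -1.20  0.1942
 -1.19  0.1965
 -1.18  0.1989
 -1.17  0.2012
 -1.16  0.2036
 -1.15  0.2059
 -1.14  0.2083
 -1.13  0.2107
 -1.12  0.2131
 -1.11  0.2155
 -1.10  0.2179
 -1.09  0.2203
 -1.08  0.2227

22.51

σ√T = 0.29 × 0.5000 = 0.1450
ln(S/K) + (r − q + σ²/2)T = ln(240/290) + (0.046 − 0.041 + 0.29²/2)·0.25 = -0.1892 + 0.0118 = -0.1775
d₁ = -0.1775 / 0.1450 = -1.2240 ⇒ -1.22
√T = √0.25 = 0.5000
φ(d₁) = φ(-1.22) = 0.1895
exp(−qT) = exp(−0.041·0.25) = 0.9898
vega = S·exp(−qT)·φ(d₁)·√T = 240·0.9898·0.1895·0.5000 = 22.5081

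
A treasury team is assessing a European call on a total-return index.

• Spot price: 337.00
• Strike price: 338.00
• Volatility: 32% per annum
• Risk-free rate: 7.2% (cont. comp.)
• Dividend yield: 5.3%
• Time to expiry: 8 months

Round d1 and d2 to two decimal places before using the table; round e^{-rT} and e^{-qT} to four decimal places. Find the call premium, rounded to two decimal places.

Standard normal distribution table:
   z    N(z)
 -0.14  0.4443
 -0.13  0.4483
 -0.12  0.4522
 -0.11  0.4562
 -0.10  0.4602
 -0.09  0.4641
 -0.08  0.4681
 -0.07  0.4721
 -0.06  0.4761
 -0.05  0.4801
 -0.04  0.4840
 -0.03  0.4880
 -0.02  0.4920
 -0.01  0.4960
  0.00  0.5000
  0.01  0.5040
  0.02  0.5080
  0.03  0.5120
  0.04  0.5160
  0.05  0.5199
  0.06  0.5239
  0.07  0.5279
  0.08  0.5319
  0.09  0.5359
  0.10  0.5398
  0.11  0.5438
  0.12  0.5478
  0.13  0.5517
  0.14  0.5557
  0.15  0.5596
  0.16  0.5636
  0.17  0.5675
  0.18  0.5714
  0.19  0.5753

T = 0.6667;  σ√T = 0.2613
ln(S/K) + (r − q + σ²/2)T = ln(337/338) + (0.072 − 0.053 + 0.32²/2)·0.6667 = -0.0030 + 0.0468 = 0.0438
d₁ = 0.0438 / 0.2613 = 0.1678 → 0.17
d₂ = d₁ − σ√T = 0.1678 − 0.2613 = -0.0935 → -0.09
exp(−qT) = exp(−0.053·0.6667) = 0.9653;  exp(−rT) = exp(−0.072·0.6667) = 0.9531
N(d₁) = N(0.17) = 0.5675;  N(d₂) = N(-0.09) = 0.4641
C = 337·0.9653·0.5675 − 338·0.9531·0.4641 = 184.6112 − 149.5088 = 35.1024

35.10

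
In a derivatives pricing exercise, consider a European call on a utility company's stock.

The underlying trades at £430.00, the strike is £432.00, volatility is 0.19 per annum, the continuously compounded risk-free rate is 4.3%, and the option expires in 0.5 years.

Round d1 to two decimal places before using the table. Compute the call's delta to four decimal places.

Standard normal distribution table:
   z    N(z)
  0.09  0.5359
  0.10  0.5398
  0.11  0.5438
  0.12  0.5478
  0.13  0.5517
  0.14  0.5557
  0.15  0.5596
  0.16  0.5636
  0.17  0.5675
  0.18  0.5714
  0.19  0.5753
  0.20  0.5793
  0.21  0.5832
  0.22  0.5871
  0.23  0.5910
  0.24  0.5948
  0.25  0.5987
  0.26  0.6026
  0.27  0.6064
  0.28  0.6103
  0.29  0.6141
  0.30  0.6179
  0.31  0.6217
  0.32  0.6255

0.5753

T = 0.5;  σ√T = 0.1344
d₁ = [ln(430/432) + (0.043 + 0.19²/2)·0.5] / 0.1344 = [-0.0046 + 0.0305] / 0.1344 = 0.1927 ⇒ 0.19
N(d₁) = N(0.19) = 0.5753
Δ_call = N(d₁) = 0.5753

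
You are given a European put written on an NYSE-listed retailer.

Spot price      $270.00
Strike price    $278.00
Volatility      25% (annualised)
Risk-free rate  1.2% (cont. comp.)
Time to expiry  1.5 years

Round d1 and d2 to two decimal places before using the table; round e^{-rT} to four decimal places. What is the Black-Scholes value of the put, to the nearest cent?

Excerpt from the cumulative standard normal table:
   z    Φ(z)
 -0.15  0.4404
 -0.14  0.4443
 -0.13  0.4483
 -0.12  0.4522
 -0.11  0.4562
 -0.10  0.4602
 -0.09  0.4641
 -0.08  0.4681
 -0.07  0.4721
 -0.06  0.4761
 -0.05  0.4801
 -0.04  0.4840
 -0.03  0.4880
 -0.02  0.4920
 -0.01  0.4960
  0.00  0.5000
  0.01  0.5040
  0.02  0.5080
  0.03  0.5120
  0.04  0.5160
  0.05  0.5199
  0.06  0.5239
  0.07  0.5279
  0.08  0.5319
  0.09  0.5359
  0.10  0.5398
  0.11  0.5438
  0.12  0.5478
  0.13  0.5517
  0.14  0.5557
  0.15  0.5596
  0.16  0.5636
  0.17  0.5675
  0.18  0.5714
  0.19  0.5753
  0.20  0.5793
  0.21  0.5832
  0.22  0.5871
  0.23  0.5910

σ√T = 0.25·√1.5 = 0.3062
d₁ = [ln(270/278) + (0.012 + ½·0.25²)·1.5] / (σ√T) = (-0.0292 + 0.0649) / 0.3062 = 0.1165 ≈ 0.12
d₂ = 0.1165 − 0.3062 = -0.1897 ≈ -0.19
exp(−rT) = exp(−0.012·1.5) = 0.9822
P = 278·0.9822·N(0.19) − 270·N(-0.12) = 278·0.9822·0.5753 − 270·0.4522 = 157.0866 − 122.0940 = 34.9926

$34.99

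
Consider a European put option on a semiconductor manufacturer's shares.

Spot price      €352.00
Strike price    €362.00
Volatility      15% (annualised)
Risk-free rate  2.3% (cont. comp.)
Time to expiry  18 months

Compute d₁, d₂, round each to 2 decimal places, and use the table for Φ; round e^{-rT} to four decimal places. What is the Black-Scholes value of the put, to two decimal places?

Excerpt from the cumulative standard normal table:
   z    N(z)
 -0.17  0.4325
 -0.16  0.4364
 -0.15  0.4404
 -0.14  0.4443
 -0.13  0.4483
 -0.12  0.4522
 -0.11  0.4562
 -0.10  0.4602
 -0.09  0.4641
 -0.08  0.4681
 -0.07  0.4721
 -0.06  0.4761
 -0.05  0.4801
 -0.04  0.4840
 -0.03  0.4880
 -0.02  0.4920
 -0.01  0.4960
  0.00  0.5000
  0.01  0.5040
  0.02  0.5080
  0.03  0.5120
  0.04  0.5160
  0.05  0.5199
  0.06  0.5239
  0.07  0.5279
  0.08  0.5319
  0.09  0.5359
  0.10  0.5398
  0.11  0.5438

€25.42

σ√T = 0.15 × 1.2247 = 0.1837
ln(S/K) + (r + σ²/2)T = ln(352/362) + (0.023 + 0.15²/2)·1.5 = -0.0280 + 0.0514 = 0.0234
d₁ = 0.0234 / 0.1837 = 0.1272 ⇒ 0.13
d₂ = d₁ − σ√T = 0.1272 − 0.1837 = -0.0565 ⇒ -0.06
exp(−rT) = exp(−0.023·1.5) = 0.9661
P = 362·0.9661·N(0.06) − 352·N(-0.13) = 362·0.9661·0.5239 − 352·0.4483 = 183.2226 − 157.8016 = 25.4210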